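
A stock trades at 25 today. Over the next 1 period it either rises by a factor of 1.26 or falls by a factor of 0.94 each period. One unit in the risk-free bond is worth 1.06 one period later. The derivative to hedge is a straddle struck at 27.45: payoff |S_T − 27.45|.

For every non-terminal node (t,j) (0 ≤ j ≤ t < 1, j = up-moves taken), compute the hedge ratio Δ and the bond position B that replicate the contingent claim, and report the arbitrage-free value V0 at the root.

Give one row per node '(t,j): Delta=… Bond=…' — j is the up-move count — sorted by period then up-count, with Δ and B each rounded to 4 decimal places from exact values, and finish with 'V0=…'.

Since d<R<u, set p* = (R−d)/(u−d) = 0.3750; price each node as the discounted p*-expectation of its children.
Terminal values V(1,·): V(1,0)=3.9500, V(1,1)=4.0500
Node (0,0) S=25.0000: V=(p*·4.0500+(1−p*)·3.9500)/1.06=3.7618; Δ=(4.0500−3.9500)/(31.5000−23.5000)=0.0125; B=V−Δ·S=3.4493
Check: Δ(0,0)·S0 + B(0,0) = 3.7618 = V0.

(0,0): Delta=0.0125 Bond=3.4493
V0=3.7618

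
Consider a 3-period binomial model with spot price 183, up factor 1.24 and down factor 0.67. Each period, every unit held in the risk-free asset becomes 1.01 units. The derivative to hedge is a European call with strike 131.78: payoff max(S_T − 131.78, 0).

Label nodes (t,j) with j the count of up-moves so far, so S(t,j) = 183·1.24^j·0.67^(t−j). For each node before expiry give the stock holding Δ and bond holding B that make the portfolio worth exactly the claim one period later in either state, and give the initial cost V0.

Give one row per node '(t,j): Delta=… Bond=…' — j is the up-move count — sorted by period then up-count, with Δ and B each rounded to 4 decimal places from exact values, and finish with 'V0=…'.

(0,0): Delta=0.7930 Bond=-76.6725
(1,0): Delta=0.4795 Bond=-39.0023
(1,1): Delta=0.9076 Bond=-103.4407
(2,0): Delta=0.0000 Bond=0.0000
(2,1): Delta=0.6548 Bond=-66.0400
(2,2): Delta=1.0000 Bond=-130.4752
V0=68.4490

Since d<R<u, set p* = (R−d)/(u−d) = 0.5965; price each node as the discounted p*-expectation of its children.
Terminal values V(3,·): V(3,0)=0.0000, V(3,1)=0.0000, V(3,2)=56.7451, V(3,3)=217.1322
(2,0): S=82.1487. Δ = (V_up−V_dn)/(S_up−S_dn) = (0.0000−0.0000)/(101.8644−55.0396) = 0.0000. V = [p*·0.0000 + (1−p*)·0.0000]/1.01 = 0.0000. B = V − Δ·S = 0.0000.
(2,1): S=152.0364. Δ = (V_up−V_dn)/(S_up−S_dn) = (56.7451−0.0000)/(188.5251−101.8644) = 0.6548. V = [p*·56.7451 + (1−p*)·0.0000]/1.01 = 33.5128. B = V − Δ·S = -66.0400.
(2,2): S=281.3808. Δ = (V_up−V_dn)/(S_up−S_dn) = (217.1322−56.7451)/(348.9122−188.5251) = 1.0000. V = [p*·217.1322 + (1−p*)·56.7451]/1.01 = 150.9056. B = V − Δ·S = -130.4752.
(1,0): S=122.6100. Δ = (V_up−V_dn)/(S_up−S_dn) = (33.5128−0.0000)/(152.0364−82.1487) = 0.4795. V = [p*·33.5128 + (1−p*)·0.0000]/1.01 = 19.7922. B = V − Δ·S = -39.0023.
(1,1): S=226.9200. Δ = (V_up−V_dn)/(S_up−S_dn) = (150.9056−33.5128)/(281.3808−152.0364) = 0.9076. V = [p*·150.9056 + (1−p*)·33.5128]/1.01 = 102.5115. B = V − Δ·S = -103.4407.
(0,0): S=183.0000. Δ = (V_up−V_dn)/(S_up−S_dn) = (102.5115−19.7922)/(226.9200−122.6100) = 0.7930. V = [p*·102.5115 + (1−p*)·19.7922]/1.01 = 68.4490. B = V − Δ·S = -76.6725.
Check: Δ(0,0)·S0 + B(0,0) = 68.4490 = V0.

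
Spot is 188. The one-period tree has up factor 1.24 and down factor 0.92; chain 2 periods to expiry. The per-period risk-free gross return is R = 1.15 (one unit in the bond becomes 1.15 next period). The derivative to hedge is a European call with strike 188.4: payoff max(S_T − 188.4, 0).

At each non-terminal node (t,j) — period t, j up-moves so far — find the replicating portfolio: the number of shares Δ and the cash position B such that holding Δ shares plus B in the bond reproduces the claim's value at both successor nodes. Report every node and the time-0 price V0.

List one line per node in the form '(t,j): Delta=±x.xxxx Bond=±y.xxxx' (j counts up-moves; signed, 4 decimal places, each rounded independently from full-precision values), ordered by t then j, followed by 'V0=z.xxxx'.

(0,0): Delta=0.8810 Bond=-118.3311
(1,0): Delta=0.4710 Bond=-65.1760
(1,1): Delta=1.0000 Bond=-163.8261
V0=47.2936

Under the risk-neutral measure, an up-move has probability p* = (R−d)/(u−d) = 0.7187 and values discount at R = 1.15.
Payoff layer (t=2): V(2,0)=0.0000, V(2,1)=26.0704, V(2,2)=100.6688
(1,0): S=172.9600. Δ = (V_up−V_dn)/(S_up−S_dn) = (26.0704−0.0000)/(214.4704−159.1232) = 0.4710. V = [p*·26.0704 + (1−p*)·0.0000]/1.15 = 16.2940. B = V − Δ·S = -65.1760.
(1,1): S=233.1200. Δ = (V_up−V_dn)/(S_up−S_dn) = (100.6688−26.0704)/(289.0688−214.4704) = 1.0000. V = [p*·100.6688 + (1−p*)·26.0704]/1.15 = 69.2939. B = V − Δ·S = -163.8261.
(0,0): S=188.0000. Δ = (V_up−V_dn)/(S_up−S_dn) = (69.2939−16.2940)/(233.1200−172.9600) = 0.8810. V = [p*·69.2939 + (1−p*)·16.2940]/1.15 = 47.2936. B = V − Δ·S = -118.3311.
The time-0 hedge costs 47.2936, which is the no-arbitrage price.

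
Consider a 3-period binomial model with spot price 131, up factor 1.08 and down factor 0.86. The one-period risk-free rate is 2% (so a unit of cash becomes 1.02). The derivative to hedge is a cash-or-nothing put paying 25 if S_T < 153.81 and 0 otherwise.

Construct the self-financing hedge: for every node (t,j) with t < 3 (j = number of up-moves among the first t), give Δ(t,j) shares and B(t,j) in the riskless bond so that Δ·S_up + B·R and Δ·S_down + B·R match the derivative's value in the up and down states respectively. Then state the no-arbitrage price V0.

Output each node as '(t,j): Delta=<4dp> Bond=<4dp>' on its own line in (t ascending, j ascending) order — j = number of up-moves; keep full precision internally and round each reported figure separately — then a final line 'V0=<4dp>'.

(0,0): Delta=-0.4410 Bond=72.2671
(1,0): Delta=0.0000 Bond=24.0292
(1,1): Delta=-0.5727 Bond=92.3437
(2,0): Delta=0.0000 Bond=24.5098
(2,1): Delta=0.0000 Bond=24.5098
(2,2): Delta=-0.7437 Bond=120.3209
V0=14.4959

The replicating-portfolio and risk-neutral prices coincide; use p* = (1.02−0.86)/(1.08−0.86) = 0.7273 for the latter.
At expiry t=3: V(3,0)=25.0000, V(3,1)=25.0000, V(3,2)=25.0000, V(3,3)=0.0000
Node (2,0) S=96.8876: V=(p*·25.0000+(1−p*)·25.0000)/1.02=24.5098; Δ=(25.0000−25.0000)/(104.6386−83.3233)=0.0000; B=V−Δ·S=24.5098
Node (2,1) S=121.6728: V=(p*·25.0000+(1−p*)·25.0000)/1.02=24.5098; Δ=(25.0000−25.0000)/(131.4066−104.6386)=0.0000; B=V−Δ·S=24.5098
Node (2,2) S=152.7984: V=(p*·0.0000+(1−p*)·25.0000)/1.02=6.6845; Δ=(0.0000−25.0000)/(165.0223−131.4066)=-0.7437; B=V−Δ·S=120.3209
Node (1,0) S=112.6600: V=(p*·24.5098+(1−p*)·24.5098)/1.02=24.0292; Δ=(24.5098−24.5098)/(121.6728−96.8876)=0.0000; B=V−Δ·S=24.0292
Node (1,1) S=141.4800: V=(p*·6.6845+(1−p*)·24.5098)/1.02=11.3195; Δ=(6.6845−24.5098)/(152.7984−121.6728)=-0.5727; B=V−Δ·S=92.3437
Node (0,0) S=131.0000: V=(p*·11.3195+(1−p*)·24.0292)/1.02=14.4959; Δ=(11.3195−24.0292)/(141.4800−112.6600)=-0.4410; B=V−Δ·S=72.2671
The time-0 hedge costs 14.4959, which is the no-arbitrage price.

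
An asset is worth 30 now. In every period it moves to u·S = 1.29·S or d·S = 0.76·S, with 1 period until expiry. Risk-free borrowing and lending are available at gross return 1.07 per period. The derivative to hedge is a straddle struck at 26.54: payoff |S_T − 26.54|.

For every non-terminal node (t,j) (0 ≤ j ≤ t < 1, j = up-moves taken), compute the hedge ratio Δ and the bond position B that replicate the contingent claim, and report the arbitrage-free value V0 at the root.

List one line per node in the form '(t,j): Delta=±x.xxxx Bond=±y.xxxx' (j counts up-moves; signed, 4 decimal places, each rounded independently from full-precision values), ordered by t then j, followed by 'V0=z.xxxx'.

(0,0): Delta=0.5296 Bond=-7.7887
V0=8.0980

No-arbitrage ⇒ martingale measure with p* = (R−d)/(u−d) = 0.5849.
At expiry t=1: V(1,0)=3.7400, V(1,1)=12.1600
Node (0,0) S=30.0000: V=(p*·12.1600+(1−p*)·3.7400)/1.07=8.0980; Δ=(12.1600−3.7400)/(38.7000−22.8000)=0.5296; B=V−Δ·S=-7.7887
Self-financing check: at every node Δ·S+B equals the discounted successor values.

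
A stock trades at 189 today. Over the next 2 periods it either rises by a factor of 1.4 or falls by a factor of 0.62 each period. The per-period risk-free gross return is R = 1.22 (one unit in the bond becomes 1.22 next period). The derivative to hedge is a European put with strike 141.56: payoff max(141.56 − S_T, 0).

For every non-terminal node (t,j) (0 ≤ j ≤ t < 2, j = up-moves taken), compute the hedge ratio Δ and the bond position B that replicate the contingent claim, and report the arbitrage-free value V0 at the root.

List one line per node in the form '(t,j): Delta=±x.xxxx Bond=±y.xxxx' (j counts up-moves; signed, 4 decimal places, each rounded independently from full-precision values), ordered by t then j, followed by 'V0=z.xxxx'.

No-arbitrage ⇒ martingale measure with p* = (R−d)/(u−d) = 0.7692.
At expiry t=2: V(2,0)=68.9084, V(2,1)=0.0000, V(2,2)=0.0000
Node (1,0) S=117.1800: V=(p*·0.0000+(1−p*)·68.9084)/1.22=13.0344; Δ=(0.0000−68.9084)/(164.0520−72.6516)=-0.7539; B=V−Δ·S=101.3785
Node (1,1) S=264.6000: V=(p*·0.0000+(1−p*)·0.0000)/1.22=0.0000; Δ=(0.0000−0.0000)/(370.4400−164.0520)=0.0000; B=V−Δ·S=0.0000
Node (0,0) S=189.0000: V=(p*·0.0000+(1−p*)·13.0344)/1.22=2.4655; Δ=(0.0000−13.0344)/(264.6000−117.1800)=-0.0884; B=V−Δ·S=19.1763
Root portfolio cost Δ·189+B reproduces V0=2.4655.

(0,0): Delta=-0.0884 Bond=19.1763
(1,0): Delta=-0.7539 Bond=101.3785
(1,1): Delta=0.0000 Bond=0.0000
V0=2.4655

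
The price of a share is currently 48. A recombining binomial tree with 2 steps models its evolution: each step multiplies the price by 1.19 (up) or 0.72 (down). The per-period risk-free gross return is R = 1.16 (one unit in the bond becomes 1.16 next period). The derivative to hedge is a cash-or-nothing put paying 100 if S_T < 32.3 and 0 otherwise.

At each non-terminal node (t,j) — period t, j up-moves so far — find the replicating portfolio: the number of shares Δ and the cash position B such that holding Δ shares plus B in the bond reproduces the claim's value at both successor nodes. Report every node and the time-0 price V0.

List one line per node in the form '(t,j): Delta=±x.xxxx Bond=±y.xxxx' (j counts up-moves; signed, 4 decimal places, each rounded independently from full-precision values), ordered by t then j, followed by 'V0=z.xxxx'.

No-arbitrage ⇒ martingale measure with p* = (R−d)/(u−d) = 0.9362.
Payoff layer (t=2): V(2,0)=100.0000, V(2,1)=0.0000, V(2,2)=0.0000
Node (1,0) S=34.5600: V=(p*·0.0000+(1−p*)·100.0000)/1.16=5.5026; Δ=(0.0000−100.0000)/(41.1264−24.8832)=-6.1564; B=V−Δ·S=218.2685
Node (1,1) S=57.1200: V=(p*·0.0000+(1−p*)·0.0000)/1.16=0.0000; Δ=(0.0000−0.0000)/(67.9728−41.1264)=0.0000; B=V−Δ·S=0.0000
Node (0,0) S=48.0000: V=(p*·0.0000+(1−p*)·5.5026)/1.16=0.3028; Δ=(0.0000−5.5026)/(57.1200−34.5600)=-0.2439; B=V−Δ·S=12.0104
The time-0 hedge costs 0.3028, which is the no-arbitrage price.

(0,0): Delta=-0.2439 Bond=12.0104
(1,0): Delta=-6.1564 Bond=218.2685
(1,1): Delta=0.0000 Bond=0.0000
V0=0.3028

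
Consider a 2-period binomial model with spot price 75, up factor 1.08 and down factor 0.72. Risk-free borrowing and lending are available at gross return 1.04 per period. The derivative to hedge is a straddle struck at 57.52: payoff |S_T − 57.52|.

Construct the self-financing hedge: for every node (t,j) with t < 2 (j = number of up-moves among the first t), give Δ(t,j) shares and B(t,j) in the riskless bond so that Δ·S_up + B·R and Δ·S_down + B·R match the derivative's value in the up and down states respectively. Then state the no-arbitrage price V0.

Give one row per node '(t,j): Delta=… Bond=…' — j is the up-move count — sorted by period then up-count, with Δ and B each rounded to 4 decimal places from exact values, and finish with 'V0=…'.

No-arbitrage ⇒ martingale measure with p* = (R−d)/(u−d) = 0.8889.
At expiry t=2: V(2,0)=18.6400, V(2,1)=0.8000, V(2,2)=29.9600
(1,0): S=54.0000. Δ = (V_up−V_dn)/(S_up−S_dn) = (0.8000−18.6400)/(58.3200−38.8800) = -0.9177. V = [p*·0.8000 + (1−p*)·18.6400]/1.04 = 2.6752. B = V − Δ·S = 52.2308.
(1,1): S=81.0000. Δ = (V_up−V_dn)/(S_up−S_dn) = (29.9600−0.8000)/(87.4800−58.3200) = 1.0000. V = [p*·29.9600 + (1−p*)·0.8000]/1.04 = 25.6923. B = V − Δ·S = -55.3077.
(0,0): S=75.0000. Δ = (V_up−V_dn)/(S_up−S_dn) = (25.6923−2.6752)/(81.0000−54.0000) = 0.8525. V = [p*·25.6923 + (1−p*)·2.6752]/1.04 = 22.2451. B = V − Δ·S = -41.6913.
Root portfolio cost Δ·75+B reproduces V0=22.2451.

(0,0): Delta=0.8525 Bond=-41.6913
(1,0): Delta=-0.9177 Bond=52.2308
(1,1): Delta=1.0000 Bond=-55.3077
V0=22.2451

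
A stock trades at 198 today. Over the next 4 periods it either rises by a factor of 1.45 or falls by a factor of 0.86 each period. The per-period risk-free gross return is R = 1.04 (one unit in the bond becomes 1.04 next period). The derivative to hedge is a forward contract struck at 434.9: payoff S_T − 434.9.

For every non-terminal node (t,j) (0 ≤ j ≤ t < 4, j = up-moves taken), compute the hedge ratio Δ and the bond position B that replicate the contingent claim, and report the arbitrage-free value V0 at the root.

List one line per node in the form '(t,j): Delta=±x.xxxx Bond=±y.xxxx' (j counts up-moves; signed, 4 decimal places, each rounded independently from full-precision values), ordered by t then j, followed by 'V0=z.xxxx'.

(0,0): Delta=1.0000 Bond=-371.7543
(1,0): Delta=1.0000 Bond=-386.6245
(1,1): Delta=1.0000 Bond=-386.6245
(2,0): Delta=1.0000 Bond=-402.0895
(2,1): Delta=1.0000 Bond=-402.0895
(2,2): Delta=1.0000 Bond=-402.0895
(3,0): Delta=1.0000 Bond=-418.1731
(3,1): Delta=1.0000 Bond=-418.1731
(3,2): Delta=1.0000 Bond=-418.1731
(3,3): Delta=1.0000 Bond=-418.1731
V0=-173.7543

No-arbitrage ⇒ martingale measure with p* = (R−d)/(u−d) = 0.3051.
Terminal payoffs: V(4,0)=-326.5924, V(4,1)=-252.2883, V(4,2)=-127.0082, V(4,3)=84.2199, V(4,4)=440.3602
(3,0): S=125.9391. Δ = (V_up−V_dn)/(S_up−S_dn) = (-252.2883−-326.5924)/(182.6117−108.3076) = 1.0000. V = [p*·-252.2883 + (1−p*)·-326.5924]/1.04 = -292.2340. B = V − Δ·S = -418.1731.
(3,1): S=212.3392. Δ = (V_up−V_dn)/(S_up−S_dn) = (-127.0082−-252.2883)/(307.8918−182.6117) = 1.0000. V = [p*·-127.0082 + (1−p*)·-252.2883]/1.04 = -205.8339. B = V − Δ·S = -418.1731.
(3,2): S=358.0137. Δ = (V_up−V_dn)/(S_up−S_dn) = (84.2199−-127.0082)/(519.1199−307.8918) = 1.0000. V = [p*·84.2199 + (1−p*)·-127.0082]/1.04 = -60.1594. B = V − Δ·S = -418.1731.
(3,3): S=603.6277. Δ = (V_up−V_dn)/(S_up−S_dn) = (440.3602−84.2199)/(875.2602−519.1199) = 1.0000. V = [p*·440.3602 + (1−p*)·84.2199]/1.04 = 185.4547. B = V − Δ·S = -418.1731.
(2,0): S=146.4408. Δ = (V_up−V_dn)/(S_up−S_dn) = (-205.8339−-292.2340)/(212.3392−125.9391) = 1.0000. V = [p*·-205.8339 + (1−p*)·-292.2340]/1.04 = -255.6487. B = V − Δ·S = -402.0895.
(2,1): S=246.9060. Δ = (V_up−V_dn)/(S_up−S_dn) = (-60.1594−-205.8339)/(358.0137−212.3392) = 1.0000. V = [p*·-60.1594 + (1−p*)·-205.8339]/1.04 = -155.1835. B = V − Δ·S = -402.0895.
(2,2): S=416.2950. Δ = (V_up−V_dn)/(S_up−S_dn) = (185.4547−-60.1594)/(603.6277−358.0137) = 1.0000. V = [p*·185.4547 + (1−p*)·-60.1594]/1.04 = 14.2055. B = V − Δ·S = -402.0895.
(1,0): S=170.2800. Δ = (V_up−V_dn)/(S_up−S_dn) = (-155.1835−-255.6487)/(246.9060−146.4408) = 1.0000. V = [p*·-155.1835 + (1−p*)·-255.6487]/1.04 = -216.3445. B = V − Δ·S = -386.6245.
(1,1): S=287.1000. Δ = (V_up−V_dn)/(S_up−S_dn) = (14.2055−-155.1835)/(416.2950−246.9060) = 1.0000. V = [p*·14.2055 + (1−p*)·-155.1835]/1.04 = -99.5245. B = V − Δ·S = -386.6245.
(0,0): S=198.0000. Δ = (V_up−V_dn)/(S_up−S_dn) = (-99.5245−-216.3445)/(287.1000−170.2800) = 1.0000. V = [p*·-99.5245 + (1−p*)·-216.3445]/1.04 = -173.7543. B = V − Δ·S = -371.7543.
Self-financing check: at every node Δ·S+B equals the discounted successor values.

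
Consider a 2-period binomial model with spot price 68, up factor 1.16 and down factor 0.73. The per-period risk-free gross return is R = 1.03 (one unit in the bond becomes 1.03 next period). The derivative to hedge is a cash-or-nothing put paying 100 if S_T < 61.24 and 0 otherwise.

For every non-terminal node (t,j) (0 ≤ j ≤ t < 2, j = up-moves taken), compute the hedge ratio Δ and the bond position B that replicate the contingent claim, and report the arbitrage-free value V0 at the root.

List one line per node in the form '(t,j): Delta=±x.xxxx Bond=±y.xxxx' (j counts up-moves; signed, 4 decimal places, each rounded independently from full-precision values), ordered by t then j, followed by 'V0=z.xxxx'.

Under the risk-neutral measure, an up-move has probability p* = (R−d)/(u−d) = 0.6977 and values discount at R = 1.03.
Terminal payoffs: V(2,0)=100.0000, V(2,1)=100.0000, V(2,2)=0.0000
Node (1,0) S=49.6400: V=(p*·100.0000+(1−p*)·100.0000)/1.03=97.0874; Δ=(100.0000−100.0000)/(57.5824−36.2372)=0.0000; B=V−Δ·S=97.0874
Node (1,1) S=78.8800: V=(p*·0.0000+(1−p*)·100.0000)/1.03=29.3520; Δ=(0.0000−100.0000)/(91.5008−57.5824)=-2.9483; B=V−Δ·S=261.9101
Node (0,0) S=68.0000: V=(p*·29.3520+(1−p*)·97.0874)/1.03=48.3788; Δ=(29.3520−97.0874)/(78.8800−49.6400)=-2.3165; B=V−Δ·S=205.9029
Check: Δ(0,0)·S0 + B(0,0) = 48.3788 = V0.

(0,0): Delta=-2.3165 Bond=205.9029
(1,0): Delta=0.0000 Bond=97.0874
(1,1): Delta=-2.9483 Bond=261.9101
V0=48.3788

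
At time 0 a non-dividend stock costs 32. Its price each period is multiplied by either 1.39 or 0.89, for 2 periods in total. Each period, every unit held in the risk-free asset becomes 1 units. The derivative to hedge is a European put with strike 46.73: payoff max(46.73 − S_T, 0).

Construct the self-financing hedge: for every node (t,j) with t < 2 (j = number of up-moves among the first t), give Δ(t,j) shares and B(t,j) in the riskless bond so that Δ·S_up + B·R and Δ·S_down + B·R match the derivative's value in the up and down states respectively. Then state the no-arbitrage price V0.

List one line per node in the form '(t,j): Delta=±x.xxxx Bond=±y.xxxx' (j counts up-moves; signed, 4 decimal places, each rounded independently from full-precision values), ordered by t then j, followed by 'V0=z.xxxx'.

(0,0): Delta=-0.7924 Bond=40.8179
(1,0): Delta=-1.0000 Bond=46.7300
(1,1): Delta=-0.3212 Bond=19.8570
V0=15.4607

No-arbitrage ⇒ martingale measure with p* = (R−d)/(u−d) = 0.2200.
Terminal values V(2,·): V(2,0)=21.3828, V(2,1)=7.1428, V(2,2)=0.0000
Node (1,0) S=28.4800: V=(p*·7.1428+(1−p*)·21.3828)/1=18.2500; Δ=(7.1428−21.3828)/(39.5872−25.3472)=-1.0000; B=V−Δ·S=46.7300
Node (1,1) S=44.4800: V=(p*·0.0000+(1−p*)·7.1428)/1=5.5714; Δ=(0.0000−7.1428)/(61.8272−39.5872)=-0.3212; B=V−Δ·S=19.8570
Node (0,0) S=32.0000: V=(p*·5.5714+(1−p*)·18.2500)/1=15.4607; Δ=(5.5714−18.2500)/(44.4800−28.4800)=-0.7924; B=V−Δ·S=40.8179
Check: Δ(0,0)·S0 + B(0,0) = 15.4607 = V0.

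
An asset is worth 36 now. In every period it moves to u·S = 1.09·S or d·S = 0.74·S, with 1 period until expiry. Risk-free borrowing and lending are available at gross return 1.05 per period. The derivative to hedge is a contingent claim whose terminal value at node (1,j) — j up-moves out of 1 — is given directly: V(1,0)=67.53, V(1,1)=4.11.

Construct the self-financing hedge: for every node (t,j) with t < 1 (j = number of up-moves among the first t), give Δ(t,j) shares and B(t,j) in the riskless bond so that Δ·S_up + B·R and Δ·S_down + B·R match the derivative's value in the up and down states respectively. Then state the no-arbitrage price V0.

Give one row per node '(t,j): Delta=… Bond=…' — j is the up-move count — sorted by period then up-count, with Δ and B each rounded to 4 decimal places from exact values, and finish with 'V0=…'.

(0,0): Delta=-5.0333 Bond=192.0171
V0=10.8171

The replicating-portfolio and risk-neutral prices coincide; use p* = (1.05−0.74)/(1.09−0.74) = 0.8857 for the latter.
Payoff layer (t=1): V(1,0)=67.5300, V(1,1)=4.1100
Node (0,0) S=36.0000: V=(p*·4.1100+(1−p*)·67.5300)/1.05=10.8171; Δ=(4.1100−67.5300)/(39.2400−26.6400)=-5.0333; B=V−Δ·S=192.0171
The time-0 hedge costs 10.8171, which is the no-arbitrage price.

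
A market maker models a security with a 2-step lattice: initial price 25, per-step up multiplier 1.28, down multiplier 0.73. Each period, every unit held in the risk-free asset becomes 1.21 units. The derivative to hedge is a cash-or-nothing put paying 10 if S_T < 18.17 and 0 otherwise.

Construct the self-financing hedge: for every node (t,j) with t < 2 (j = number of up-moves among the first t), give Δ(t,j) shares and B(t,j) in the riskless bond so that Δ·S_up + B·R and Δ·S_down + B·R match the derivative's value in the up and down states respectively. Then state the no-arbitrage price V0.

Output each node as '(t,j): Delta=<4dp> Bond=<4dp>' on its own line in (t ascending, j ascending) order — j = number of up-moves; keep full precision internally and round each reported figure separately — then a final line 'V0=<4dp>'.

(0,0): Delta=-0.0765 Bond=2.0231
(1,0): Delta=-0.9963 Bond=19.2337
(1,1): Delta=0.0000 Bond=0.0000
V0=0.1106

Risk-neutral probability p* = (R−d)/(u−d) = (1.21−0.73)/(1.28−0.73) = 0.8727.
Payoff layer (t=2): V(2,0)=10.0000, V(2,1)=0.0000, V(2,2)=0.0000
(1,0): S=18.2500. Δ = (V_up−V_dn)/(S_up−S_dn) = (0.0000−10.0000)/(23.3600−13.3225) = -0.9963. V = [p*·0.0000 + (1−p*)·10.0000]/1.21 = 1.0518. B = V − Δ·S = 19.2337.
(1,1): S=32.0000. Δ = (V_up−V_dn)/(S_up−S_dn) = (0.0000−0.0000)/(40.9600−23.3600) = 0.0000. V = [p*·0.0000 + (1−p*)·0.0000]/1.21 = 0.0000. B = V − Δ·S = 0.0000.
(0,0): S=25.0000. Δ = (V_up−V_dn)/(S_up−S_dn) = (0.0000−1.0518)/(32.0000−18.2500) = -0.0765. V = [p*·0.0000 + (1−p*)·1.0518]/1.21 = 0.1106. B = V − Δ·S = 2.0231.
Check: Δ(0,0)·S0 + B(0,0) = 0.1106 = V0.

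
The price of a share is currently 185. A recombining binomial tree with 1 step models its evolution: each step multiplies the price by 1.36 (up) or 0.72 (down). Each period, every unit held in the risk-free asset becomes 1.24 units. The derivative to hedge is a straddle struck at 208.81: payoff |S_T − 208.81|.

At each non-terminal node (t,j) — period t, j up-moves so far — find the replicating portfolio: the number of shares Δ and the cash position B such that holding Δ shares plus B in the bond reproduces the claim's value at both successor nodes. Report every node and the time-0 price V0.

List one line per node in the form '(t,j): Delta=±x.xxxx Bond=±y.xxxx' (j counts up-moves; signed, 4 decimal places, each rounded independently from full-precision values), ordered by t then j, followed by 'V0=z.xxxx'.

The replicating-portfolio and risk-neutral prices coincide; use p* = (1.24−0.72)/(1.36−0.72) = 0.8125 for the latter.
Terminal values V(1,·): V(1,0)=75.6100, V(1,1)=42.7900
(0,0): S=185.0000. Δ = (V_up−V_dn)/(S_up−S_dn) = (42.7900−75.6100)/(251.6000−133.2000) = -0.2772. V = [p*·42.7900 + (1−p*)·75.6100]/1.24 = 39.4708. B = V − Δ·S = 90.7520.
The time-0 hedge costs 39.4708, which is the no-arbitrage price.

(0,0): Delta=-0.2772 Bond=90.7520
V0=39.4708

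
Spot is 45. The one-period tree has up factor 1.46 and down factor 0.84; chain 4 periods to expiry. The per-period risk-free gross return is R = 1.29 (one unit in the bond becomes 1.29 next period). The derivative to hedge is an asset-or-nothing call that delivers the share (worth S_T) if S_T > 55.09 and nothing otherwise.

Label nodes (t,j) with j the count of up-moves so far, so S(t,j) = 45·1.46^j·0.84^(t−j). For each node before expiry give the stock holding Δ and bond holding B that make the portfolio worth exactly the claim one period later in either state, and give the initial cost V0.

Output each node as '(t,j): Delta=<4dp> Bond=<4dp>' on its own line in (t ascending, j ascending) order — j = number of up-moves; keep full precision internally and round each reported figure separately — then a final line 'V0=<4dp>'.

Under the risk-neutral measure, an up-move has probability p* = (R−d)/(u−d) = 0.7258 and values discount at R = 1.29.
At expiry t=4: V(4,0)=0.0000, V(4,1)=0.0000, V(4,2)=67.6826, V(4,3)=117.6387, V(4,4)=204.4673
(3,0): S=26.6717. Δ = (V_up−V_dn)/(S_up−S_dn) = (0.0000−0.0000)/(38.9407−22.4042) = 0.0000. V = [p*·0.0000 + (1−p*)·0.0000]/1.29 = 0.0000. B = V − Δ·S = 0.0000.
(3,1): S=46.3579. Δ = (V_up−V_dn)/(S_up−S_dn) = (67.6826−0.0000)/(67.6826−38.9407) = 2.3548. V = [p*·67.6826 + (1−p*)·0.0000]/1.29 = 38.0810. B = V − Δ·S = -71.0845.
(3,2): S=80.5745. Δ = (V_up−V_dn)/(S_up−S_dn) = (117.6387−67.6826)/(117.6387−67.6826) = 1.0000. V = [p*·117.6387 + (1−p*)·67.6826]/1.29 = 80.5745. B = V − Δ·S = 0.0000.
(3,3): S=140.0461. Δ = (V_up−V_dn)/(S_up−S_dn) = (204.4673−117.6387)/(204.4673−117.6387) = 1.0000. V = [p*·204.4673 + (1−p*)·117.6387]/1.29 = 140.0461. B = V − Δ·S = 0.0000.
(2,0): S=31.7520. Δ = (V_up−V_dn)/(S_up−S_dn) = (38.0810−0.0000)/(46.3579−26.6717) = 1.9344. V = [p*·38.0810 + (1−p*)·0.0000]/1.29 = 21.4259. B = V − Δ·S = -39.9950.
(2,1): S=55.1880. Δ = (V_up−V_dn)/(S_up−S_dn) = (80.5745−38.0810)/(80.5745−46.3579) = 1.2419. V = [p*·80.5745 + (1−p*)·38.0810]/1.29 = 53.4287. B = V − Δ·S = -15.1092.
(2,2): S=95.9220. Δ = (V_up−V_dn)/(S_up−S_dn) = (140.0461−80.5745)/(140.0461−80.5745) = 1.0000. V = [p*·140.0461 + (1−p*)·80.5745]/1.29 = 95.9220. B = V − Δ·S = 0.0000.
(1,0): S=37.8000. Δ = (V_up−V_dn)/(S_up−S_dn) = (53.4287−21.4259)/(55.1880−31.7520) = 1.3655. V = [p*·53.4287 + (1−p*)·21.4259]/1.29 = 34.6153. B = V − Δ·S = -17.0021.
(1,1): S=65.7000. Δ = (V_up−V_dn)/(S_up−S_dn) = (95.9220−53.4287)/(95.9220−55.1880) = 1.0432. V = [p*·95.9220 + (1−p*)·53.4287]/1.29 = 65.3261. B = V − Δ·S = -3.2115.
(0,0): S=45.0000. Δ = (V_up−V_dn)/(S_up−S_dn) = (65.3261−34.6153)/(65.7000−37.8000) = 1.1007. V = [p*·65.3261 + (1−p*)·34.6153]/1.29 = 44.1127. B = V − Δ·S = -5.4208.
Self-financing check: at every node Δ·S+B equals the discounted successor values.

(0,0): Delta=1.1007 Bond=-5.4208
(1,0): Delta=1.3655 Bond=-17.0021
(1,1): Delta=1.0432 Bond=-3.2115
(2,0): Delta=1.9344 Bond=-39.9950
(2,1): Delta=1.2419 Bond=-15.1092
(2,2): Delta=1.0000 Bond=0.0000
(3,0): Delta=0.0000 Bond=0.0000
(3,1): Delta=2.3548 Bond=-71.0845
(3,2): Delta=1.0000 Bond=0.0000
(3,3): Delta=1.0000 Bond=0.0000
V0=44.1127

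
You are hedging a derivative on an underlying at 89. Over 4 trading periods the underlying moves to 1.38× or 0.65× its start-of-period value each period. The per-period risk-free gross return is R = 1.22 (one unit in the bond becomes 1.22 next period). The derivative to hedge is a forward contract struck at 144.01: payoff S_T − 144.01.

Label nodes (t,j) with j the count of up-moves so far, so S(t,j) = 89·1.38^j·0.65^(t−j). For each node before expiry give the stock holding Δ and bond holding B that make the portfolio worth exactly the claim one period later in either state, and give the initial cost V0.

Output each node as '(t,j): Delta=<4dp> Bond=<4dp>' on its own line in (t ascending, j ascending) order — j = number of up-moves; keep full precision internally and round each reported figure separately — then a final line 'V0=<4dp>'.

(0,0): Delta=1.0000 Bond=-65.0060
(1,0): Delta=1.0000 Bond=-79.3073
(1,1): Delta=1.0000 Bond=-79.3073
(2,0): Delta=1.0000 Bond=-96.7549
(2,1): Delta=1.0000 Bond=-96.7549
(2,2): Delta=1.0000 Bond=-96.7549
(3,0): Delta=1.0000 Bond=-118.0410
(3,1): Delta=1.0000 Bond=-118.0410
(3,2): Delta=1.0000 Bond=-118.0410
(3,3): Delta=1.0000 Bond=-118.0410
V0=23.9940

Risk-neutral probability p* = (R−d)/(u−d) = (1.22−0.65)/(1.38−0.65) = 0.7808.
Terminal payoffs: V(4,0)=-128.1229, V(4,1)=-110.2806, V(4,2)=-72.3998, V(4,3)=8.0240, V(4,4)=178.7698
Node (3,0) S=24.4416: V=(p*·-110.2806+(1−p*)·-128.1229)/1.22=-93.5994; Δ=(-110.2806−-128.1229)/(33.7294−15.8871)=1.0000; B=V−Δ·S=-118.0410
Node (3,1) S=51.8914: V=(p*·-72.3998+(1−p*)·-110.2806)/1.22=-66.1495; Δ=(-72.3998−-110.2806)/(71.6102−33.7294)=1.0000; B=V−Δ·S=-118.0410
Node (3,2) S=110.1695: V=(p*·8.0240+(1−p*)·-72.3998)/1.22=-7.8714; Δ=(8.0240−-72.3998)/(152.0340−71.6102)=1.0000; B=V−Δ·S=-118.0410
Node (3,3) S=233.8984: V=(p*·178.7698+(1−p*)·8.0240)/1.22=115.8574; Δ=(178.7698−8.0240)/(322.7798−152.0340)=1.0000; B=V−Δ·S=-118.0410
Node (2,0) S=37.6025: V=(p*·-66.1495+(1−p*)·-93.5994)/1.22=-59.1524; Δ=(-66.1495−-93.5994)/(51.8915−24.4416)=1.0000; B=V−Δ·S=-96.7549
Node (2,1) S=79.8330: V=(p*·-7.8714+(1−p*)·-66.1495)/1.22=-16.9219; Δ=(-7.8714−-66.1495)/(110.1695−51.8914)=1.0000; B=V−Δ·S=-96.7549
Node (2,2) S=169.4916: V=(p*·115.8574+(1−p*)·-7.8714)/1.22=72.7367; Δ=(115.8574−-7.8714)/(233.8984−110.1695)=1.0000; B=V−Δ·S=-96.7549
Node (1,0) S=57.8500: V=(p*·-16.9219+(1−p*)·-59.1524)/1.22=-21.4573; Δ=(-16.9219−-59.1524)/(79.8330−37.6025)=1.0000; B=V−Δ·S=-79.3073
Node (1,1) S=122.8200: V=(p*·72.7367+(1−p*)·-16.9219)/1.22=43.5127; Δ=(72.7367−-16.9219)/(169.4916−79.8330)=1.0000; B=V−Δ·S=-79.3073
Node (0,0) S=89.0000: V=(p*·43.5127+(1−p*)·-21.4573)/1.22=23.9940; Δ=(43.5127−-21.4573)/(122.8200−57.8500)=1.0000; B=V−Δ·S=-65.0060
Check: Δ(0,0)·S0 + B(0,0) = 23.9940 = V0.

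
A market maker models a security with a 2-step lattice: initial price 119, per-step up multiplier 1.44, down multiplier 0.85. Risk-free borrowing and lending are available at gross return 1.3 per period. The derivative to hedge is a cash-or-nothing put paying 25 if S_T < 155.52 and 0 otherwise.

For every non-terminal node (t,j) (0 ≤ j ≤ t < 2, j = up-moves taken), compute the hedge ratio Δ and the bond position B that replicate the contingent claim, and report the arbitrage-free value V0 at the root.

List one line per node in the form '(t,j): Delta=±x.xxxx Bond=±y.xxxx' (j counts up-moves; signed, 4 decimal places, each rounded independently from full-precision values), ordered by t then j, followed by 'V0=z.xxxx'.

(0,0): Delta=-0.2089 Bond=31.0477
(1,0): Delta=0.0000 Bond=19.2308
(1,1): Delta=-0.2473 Bond=46.9361
V0=6.1874

No-arbitrage ⇒ martingale measure with p* = (R−d)/(u−d) = 0.7627.
Terminal values V(2,·): V(2,0)=25.0000, V(2,1)=25.0000, V(2,2)=0.0000
  t=1,j=0: stock 101.1500 → up 145.6560 (V=25.0000), down 85.9775 (V=25.0000). Price 19.2308; hedge Δ=0.0000, bond B=19.2308.
  t=1,j=1: stock 171.3600 → up 246.7584 (V=0.0000), down 145.6560 (V=25.0000). Price 4.5632; hedge Δ=-0.2473, bond B=46.9361.
  t=0,j=0: stock 119.0000 → up 171.3600 (V=4.5632), down 101.1500 (V=19.2308). Price 6.1874; hedge Δ=-0.2089, bond B=31.0477.
Each (Δ,B) replicates both successor values, so the strategy is self-financing and V0 is arbitrage-free.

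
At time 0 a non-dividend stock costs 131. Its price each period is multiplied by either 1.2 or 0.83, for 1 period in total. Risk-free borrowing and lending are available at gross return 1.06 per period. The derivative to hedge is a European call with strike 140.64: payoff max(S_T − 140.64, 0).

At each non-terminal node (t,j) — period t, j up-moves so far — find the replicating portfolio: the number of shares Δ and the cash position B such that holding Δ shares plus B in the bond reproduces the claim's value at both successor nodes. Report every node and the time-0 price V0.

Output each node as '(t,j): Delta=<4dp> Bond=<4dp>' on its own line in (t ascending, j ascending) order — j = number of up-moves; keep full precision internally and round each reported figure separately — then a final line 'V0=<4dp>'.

Risk-neutral probability p* = (R−d)/(u−d) = (1.06−0.83)/(1.2−0.83) = 0.6216.
Terminal payoffs: V(1,0)=0.0000, V(1,1)=16.5600
(0,0): S=131.0000. Δ = (V_up−V_dn)/(S_up−S_dn) = (16.5600−0.0000)/(157.2000−108.7300) = 0.3417. V = [p*·16.5600 + (1−p*)·0.0000]/1.06 = 9.7114. B = V − Δ·S = -35.0454.
Self-financing check: at every node Δ·S+B equals the discounted successor values.

(0,0): Delta=0.3417 Bond=-35.0454
V0=9.7114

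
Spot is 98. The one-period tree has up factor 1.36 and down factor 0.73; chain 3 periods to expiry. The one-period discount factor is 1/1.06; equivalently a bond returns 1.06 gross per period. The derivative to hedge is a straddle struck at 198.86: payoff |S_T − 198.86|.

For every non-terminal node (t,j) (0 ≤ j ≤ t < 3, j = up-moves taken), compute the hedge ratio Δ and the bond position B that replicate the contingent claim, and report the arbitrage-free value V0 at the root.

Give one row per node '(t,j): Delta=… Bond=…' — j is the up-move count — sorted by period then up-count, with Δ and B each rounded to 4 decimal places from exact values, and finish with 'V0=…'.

No-arbitrage ⇒ martingale measure with p* = (R−d)/(u−d) = 0.5238.
Payoff layer (t=3): V(3,0)=160.7363, V(3,1)=127.8351, V(3,2)=66.5396, V(3,3)=47.6547
Node (2,0) S=52.2242: V=(p*·127.8351+(1−p*)·160.7363)/1.06=135.3796; Δ=(127.8351−160.7363)/(71.0249−38.1237)=-1.0000; B=V−Δ·S=187.6038
Node (2,1) S=97.2944: V=(p*·66.5396+(1−p*)·127.8351)/1.06=90.3094; Δ=(66.5396−127.8351)/(132.3204−71.0249)=-1.0000; B=V−Δ·S=187.6038
Node (2,2) S=181.2608: V=(p*·47.6547+(1−p*)·66.5396)/1.06=53.4410; Δ=(47.6547−66.5396)/(246.5147−132.3204)=-0.1654; B=V−Δ·S=83.4171
Node (1,0) S=71.5400: V=(p*·90.3094+(1−p*)·135.3796)/1.06=105.4447; Δ=(90.3094−135.3796)/(97.2944−52.2242)=-1.0000; B=V−Δ·S=176.9847
Node (1,1) S=133.2800: V=(p*·53.4410+(1−p*)·90.3094)/1.06=66.9787; Δ=(53.4410−90.3094)/(181.2608−97.2944)=-0.4391; B=V−Δ·S=125.4998
Node (0,0) S=98.0000: V=(p*·66.9787+(1−p*)·105.4447)/1.06=80.4678; Δ=(66.9787−105.4447)/(133.2800−71.5400)=-0.6230; B=V−Δ·S=141.5249
Root portfolio cost Δ·98+B reproduces V0=80.4678.

(0,0): Delta=-0.6230 Bond=141.5249
(1,0): Delta=-1.0000 Bond=176.9847
(1,1): Delta=-0.4391 Bond=125.4998
(2,0): Delta=-1.0000 Bond=187.6038
(2,1): Delta=-1.0000 Bond=187.6038
(2,2): Delta=-0.1654 Bond=83.4171
V0=80.4678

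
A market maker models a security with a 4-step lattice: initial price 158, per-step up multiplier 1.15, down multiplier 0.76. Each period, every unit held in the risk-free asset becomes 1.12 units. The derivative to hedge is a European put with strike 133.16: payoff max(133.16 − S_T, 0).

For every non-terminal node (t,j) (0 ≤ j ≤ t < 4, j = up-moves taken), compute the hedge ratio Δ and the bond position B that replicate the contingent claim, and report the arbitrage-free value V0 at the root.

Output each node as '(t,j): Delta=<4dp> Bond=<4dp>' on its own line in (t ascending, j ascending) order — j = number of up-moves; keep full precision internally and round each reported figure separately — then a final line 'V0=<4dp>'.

Risk-neutral probability p* = (R−d)/(u−d) = (1.12−0.76)/(1.15−0.76) = 0.9231.
Terminal payoffs: V(4,0)=80.4478, V(4,1)=53.3981, V(4,2)=12.4676, V(4,3)=0.0000, V(4,4)=0.0000
  t=3,j=0: stock 69.3582 → up 79.7619 (V=53.3981), down 52.7122 (V=80.4478). Price 49.5346; hedge Δ=-1.0000, bond B=118.8929.
  t=3,j=1: stock 104.9499 → up 120.6924 (V=12.4676), down 79.7619 (V=53.3981). Price 13.9429; hedge Δ=-1.0000, bond B=118.8929.
  t=3,j=2: stock 158.8058 → up 182.6267 (V=0.0000), down 120.6924 (V=12.4676). Price 0.8563; hedge Δ=-0.2013, bond B=32.8245.
  t=3,j=3: stock 240.2982 → up 276.3430 (V=0.0000), down 182.6267 (V=0.0000). Price 0.0000; hedge Δ=0.0000, bond B=0.0000.
  t=2,j=0: stock 91.2608 → up 104.9499 (V=13.9429), down 69.3582 (V=49.5346). Price 14.8935; hedge Δ=-1.0000, bond B=106.1543.
  t=2,j=1: stock 138.0920 → up 158.8058 (V=0.8563), down 104.9499 (V=13.9429). Price 1.6634; hedge Δ=-0.2430, bond B=35.2189.
  t=2,j=2: stock 208.9550 → up 240.2982 (V=0.0000), down 158.8058 (V=0.8563). Price 0.0588; hedge Δ=-0.0105, bond B=2.2544.
  t=1,j=0: stock 120.0800 → up 138.0920 (V=1.6634), down 91.2608 (V=14.8935). Price 2.3938; hedge Δ=-0.2825, bond B=36.3174.
  t=1,j=1: stock 181.7000 → up 208.9550 (V=0.0588), down 138.0920 (V=1.6634). Price 0.1627; hedge Δ=-0.0226, bond B=4.2769.
  t=0,j=0: stock 158.0000 → up 181.7000 (V=0.1627), down 120.0800 (V=2.3938). Price 0.2985; hedge Δ=-0.0362, bond B=6.0193.
Root portfolio cost Δ·158+B reproduces V0=0.2985.

(0,0): Delta=-0.0362 Bond=6.0193
(1,0): Delta=-0.2825 Bond=36.3174
(1,1): Delta=-0.0226 Bond=4.2769
(2,0): Delta=-1.0000 Bond=106.1543
(2,1): Delta=-0.2430 Bond=35.2189
(2,2): Delta=-0.0105 Bond=2.2544
(3,0): Delta=-1.0000 Bond=118.8929
(3,1): Delta=-1.0000 Bond=118.8929
(3,2): Delta=-0.2013 Bond=32.8245
(3,3): Delta=0.0000 Bond=0.0000
V0=0.2985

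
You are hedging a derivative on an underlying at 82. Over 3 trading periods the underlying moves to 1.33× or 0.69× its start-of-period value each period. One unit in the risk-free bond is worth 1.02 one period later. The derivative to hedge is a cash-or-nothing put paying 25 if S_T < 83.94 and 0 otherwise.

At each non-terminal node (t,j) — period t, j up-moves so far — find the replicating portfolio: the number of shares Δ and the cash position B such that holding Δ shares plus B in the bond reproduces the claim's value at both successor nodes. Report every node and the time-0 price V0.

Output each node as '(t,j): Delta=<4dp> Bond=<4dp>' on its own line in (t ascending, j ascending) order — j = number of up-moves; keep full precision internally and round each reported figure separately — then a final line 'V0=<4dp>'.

(0,0): Delta=-0.2287 Bond=29.9816
(1,0): Delta=-0.3490 Bond=37.3873
(1,1): Delta=-0.1701 Bond=24.1876
(2,0): Delta=0.0000 Bond=24.5098
(2,1): Delta=-0.5191 Bond=50.9344
(2,2): Delta=0.0000 Bond=0.0000
V0=11.2271

No-arbitrage ⇒ martingale measure with p* = (R−d)/(u−d) = 0.5156.
Terminal values V(3,·): V(3,0)=25.0000, V(3,1)=25.0000, V(3,2)=0.0000, V(3,3)=0.0000
Node (2,0) S=39.0402: V=(p*·25.0000+(1−p*)·25.0000)/1.02=24.5098; Δ=(25.0000−25.0000)/(51.9235−26.9377)=0.0000; B=V−Δ·S=24.5098
Node (2,1) S=75.2514: V=(p*·0.0000+(1−p*)·25.0000)/1.02=11.8719; Δ=(0.0000−25.0000)/(100.0844−51.9235)=-0.5191; B=V−Δ·S=50.9344
Node (2,2) S=145.0498: V=(p*·0.0000+(1−p*)·0.0000)/1.02=0.0000; Δ=(0.0000−0.0000)/(192.9162−100.0844)=0.0000; B=V−Δ·S=0.0000
Node (1,0) S=56.5800: V=(p*·11.8719+(1−p*)·24.5098)/1.02=17.6406; Δ=(11.8719−24.5098)/(75.2514−39.0402)=-0.3490; B=V−Δ·S=37.3873
Node (1,1) S=109.0600: V=(p*·0.0000+(1−p*)·11.8719)/1.02=5.6377; Δ=(0.0000−11.8719)/(145.0498−75.2514)=-0.1701; B=V−Δ·S=24.1876
Node (0,0) S=82.0000: V=(p*·5.6377+(1−p*)·17.6406)/1.02=11.2271; Δ=(5.6377−17.6406)/(109.0600−56.5800)=-0.2287; B=V−Δ·S=29.9816
The time-0 hedge costs 11.2271, which is the no-arbitrage price.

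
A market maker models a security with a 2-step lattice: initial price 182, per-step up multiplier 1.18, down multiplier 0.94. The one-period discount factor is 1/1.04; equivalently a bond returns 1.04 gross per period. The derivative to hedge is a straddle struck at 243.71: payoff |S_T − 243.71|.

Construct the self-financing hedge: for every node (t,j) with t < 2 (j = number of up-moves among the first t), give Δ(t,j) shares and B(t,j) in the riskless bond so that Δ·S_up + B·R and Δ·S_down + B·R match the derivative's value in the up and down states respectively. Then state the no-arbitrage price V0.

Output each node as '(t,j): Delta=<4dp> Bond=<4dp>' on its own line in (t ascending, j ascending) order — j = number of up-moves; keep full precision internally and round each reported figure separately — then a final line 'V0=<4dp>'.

The replicating-portfolio and risk-neutral prices coincide; use p* = (1.04−0.94)/(1.18−0.94) = 0.4167 for the latter.
At expiry t=2: V(2,0)=82.8948, V(2,1)=41.8356, V(2,2)=9.7068
(1,0): S=171.0800. Δ = (V_up−V_dn)/(S_up−S_dn) = (41.8356−82.8948)/(201.8744−160.8152) = -1.0000. V = [p*·41.8356 + (1−p*)·82.8948]/1.04 = 63.2565. B = V − Δ·S = 234.3365.
(1,1): S=214.7600. Δ = (V_up−V_dn)/(S_up−S_dn) = (9.7068−41.8356)/(253.4168−201.8744) = -0.6233. V = [p*·9.7068 + (1−p*)·41.8356]/1.04 = 27.3544. B = V − Δ·S = 161.2244.
(0,0): S=182.0000. Δ = (V_up−V_dn)/(S_up−S_dn) = (27.3544−63.2565)/(214.7600−171.0800) = -0.8219. V = [p*·27.3544 + (1−p*)·63.2565]/1.04 = 46.4397. B = V − Δ·S = 196.0319.
The time-0 hedge costs 46.4397, which is the no-arbitrage price.

(0,0): Delta=-0.8219 Bond=196.0319
(1,0): Delta=-1.0000 Bond=234.3365
(1,1): Delta=-0.6233 Bond=161.2244
V0=46.4397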